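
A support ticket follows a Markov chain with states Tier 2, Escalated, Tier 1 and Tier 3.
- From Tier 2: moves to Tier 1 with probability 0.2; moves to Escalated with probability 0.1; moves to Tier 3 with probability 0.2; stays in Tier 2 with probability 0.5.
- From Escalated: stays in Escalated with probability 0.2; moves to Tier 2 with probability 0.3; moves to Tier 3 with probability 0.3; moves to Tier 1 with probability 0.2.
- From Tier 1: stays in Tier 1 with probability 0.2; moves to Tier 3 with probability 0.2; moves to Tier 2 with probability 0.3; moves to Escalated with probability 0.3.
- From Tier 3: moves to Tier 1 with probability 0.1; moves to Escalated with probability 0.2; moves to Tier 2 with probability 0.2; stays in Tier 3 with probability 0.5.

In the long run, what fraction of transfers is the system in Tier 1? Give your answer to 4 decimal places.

0.1688

Let the stationary distribution be π with π = πP and π_1 + π_2 + π_3 + π_4 = 1.
π_1 = 0.5·π_1 + 0.3·π_2 + 0.3·π_3 + 0.2·π_4
π_2 = 0.1·π_1 + 0.2·π_2 + 0.3·π_3 + 0.2·π_4
π_3 = 0.2·π_1 + 0.2·π_2 + 0.2·π_3 + 0.1·π_4
Solving with the normalization constraint gives π = (0.3360, 0.1833, 0.1688, 0.3119).
So the stationary probability of Tier 1 is 0.1688.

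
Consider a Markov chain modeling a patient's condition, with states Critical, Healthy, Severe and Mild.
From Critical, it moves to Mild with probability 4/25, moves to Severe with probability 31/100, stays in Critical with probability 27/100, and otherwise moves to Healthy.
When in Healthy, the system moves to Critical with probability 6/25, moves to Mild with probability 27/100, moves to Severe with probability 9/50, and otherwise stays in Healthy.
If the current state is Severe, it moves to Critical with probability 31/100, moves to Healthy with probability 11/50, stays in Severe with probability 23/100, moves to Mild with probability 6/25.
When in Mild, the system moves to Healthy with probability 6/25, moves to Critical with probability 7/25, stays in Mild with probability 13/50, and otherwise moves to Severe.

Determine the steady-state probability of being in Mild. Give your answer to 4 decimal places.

0.2305

Let the stationary distribution be π with π = πP and π_1 + π_2 + π_3 + π_4 = 1.
π_1 = 0.27·π_1 + 0.24·π_2 + 0.31·π_3 + 0.28·π_4
π_2 = 0.26·π_1 + 0.31·π_2 + 0.22·π_3 + 0.24·π_4
π_3 = 0.31·π_1 + 0.18·π_2 + 0.23·π_3 + 0.22·π_4
Solving with the normalization constraint gives π = (0.2740, 0.2589, 0.2367, 0.2305).
So the stationary probability of Mild is 0.2305.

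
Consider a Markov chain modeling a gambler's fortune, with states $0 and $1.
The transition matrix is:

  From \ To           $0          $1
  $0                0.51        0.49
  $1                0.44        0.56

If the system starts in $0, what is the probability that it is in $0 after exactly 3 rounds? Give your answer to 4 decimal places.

Propagate the distribution vector 3 rounds from $0.
After 0 rounds: (1.0000, 0.0000)
After 1 round: (0.5100, 0.4900)
After 2 rounds: (0.4757, 0.5243)
After 3 rounds: (0.4733, 0.5267)
P(in $0 after 3 rounds) = 0.4733

0.4733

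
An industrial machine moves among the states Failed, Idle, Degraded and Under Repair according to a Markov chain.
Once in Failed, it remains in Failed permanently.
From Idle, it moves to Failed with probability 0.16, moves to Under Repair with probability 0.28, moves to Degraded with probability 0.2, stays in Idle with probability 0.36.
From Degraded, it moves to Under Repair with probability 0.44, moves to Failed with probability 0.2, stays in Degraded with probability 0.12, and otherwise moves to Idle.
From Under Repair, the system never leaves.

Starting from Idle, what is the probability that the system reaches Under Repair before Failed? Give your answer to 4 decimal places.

Let h(s) be the probability of absorption at Under Repair starting from transient state s. Then h(Under Repair) = 1 and h(Failed) = 0. By first-step analysis:
h(Idle) = 0.16·0 + 0.36·h(Idle) + 0.2·h(Degraded) + 0.28·1
h(Degraded) = 0.2·0 + 0.24·h(Idle) + 0.12·h(Degraded) + 0.44·1
Solving: h(Idle) = 0.6491, h(Degraded) = 0.6770.
Starting from Idle, the probability is 0.6491.

0.6491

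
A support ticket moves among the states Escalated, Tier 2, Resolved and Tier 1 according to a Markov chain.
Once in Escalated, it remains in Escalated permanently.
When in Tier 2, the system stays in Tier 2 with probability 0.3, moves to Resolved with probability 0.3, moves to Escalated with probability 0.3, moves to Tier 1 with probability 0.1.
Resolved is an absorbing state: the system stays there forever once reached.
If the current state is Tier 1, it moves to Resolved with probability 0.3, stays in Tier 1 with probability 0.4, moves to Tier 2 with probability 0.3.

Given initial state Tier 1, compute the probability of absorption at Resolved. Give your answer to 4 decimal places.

0.7692

Let h(s) be the probability of absorption at Resolved starting from transient state s. Then h(Resolved) = 1 and h(Escalated) = 0. By first-step analysis:
h(Tier 2) = 0.3·0 + 0.3·h(Tier 2) + 0.3·1 + 0.1·h(Tier 1)
h(Tier 1) = 0.3·h(Tier 2) + 0.3·1 + 0.4·h(Tier 1)
Solving: h(Tier 2) = 0.5385, h(Tier 1) = 0.7692.
Starting from Tier 1, the probability is 0.7692.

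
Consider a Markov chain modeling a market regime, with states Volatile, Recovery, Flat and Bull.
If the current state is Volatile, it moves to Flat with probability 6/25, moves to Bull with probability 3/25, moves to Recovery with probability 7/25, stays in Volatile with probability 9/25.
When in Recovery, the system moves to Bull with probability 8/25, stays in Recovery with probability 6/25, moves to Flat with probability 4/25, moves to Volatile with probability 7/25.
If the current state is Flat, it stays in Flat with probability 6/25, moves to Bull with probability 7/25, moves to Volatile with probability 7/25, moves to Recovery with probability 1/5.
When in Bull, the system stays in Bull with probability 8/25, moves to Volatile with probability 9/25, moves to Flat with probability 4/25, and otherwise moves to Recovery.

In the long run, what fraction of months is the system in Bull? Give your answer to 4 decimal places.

Let the stationary distribution be π with π = πP and π_1 + π_2 + π_3 + π_4 = 1.
π_1 = 0.36·π_1 + 0.28·π_2 + 0.28·π_3 + 0.36·π_4
π_2 = 0.28·π_1 + 0.24·π_2 + 0.2·π_3 + 0.16·π_4
π_3 = 0.24·π_1 + 0.16·π_2 + 0.24·π_3 + 0.16·π_4
Solving with the normalization constraint gives π = (0.3258, 0.2252, 0.2022, 0.2467).
So the stationary probability of Bull is 0.2467.

0.2467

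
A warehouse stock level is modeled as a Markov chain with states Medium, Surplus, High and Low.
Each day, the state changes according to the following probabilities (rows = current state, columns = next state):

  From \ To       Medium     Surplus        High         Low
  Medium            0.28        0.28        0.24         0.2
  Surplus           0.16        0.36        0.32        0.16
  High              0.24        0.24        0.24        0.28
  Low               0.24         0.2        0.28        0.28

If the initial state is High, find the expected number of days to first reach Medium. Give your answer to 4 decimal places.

4.5644

Let t(s) be the expected number of days to first reach Medium from state s, with t(Medium) = 0. Conditioning on the first day:
t(Surplus) = 1 + 0.36·t(Surplus) + 0.32·t(High) + 0.16·t(Low)
t(High) = 1 + 0.24·t(Surplus) + 0.24·t(High) + 0.28·t(Low)
t(Low) = 1 + 0.2·t(Surplus) + 0.28·t(High) + 0.28·t(Low)
Solving: t(Surplus) = 4.9816, t(High) = 4.5644, t(Low) = 4.5477.
Expected days from High to Medium: 4.5644.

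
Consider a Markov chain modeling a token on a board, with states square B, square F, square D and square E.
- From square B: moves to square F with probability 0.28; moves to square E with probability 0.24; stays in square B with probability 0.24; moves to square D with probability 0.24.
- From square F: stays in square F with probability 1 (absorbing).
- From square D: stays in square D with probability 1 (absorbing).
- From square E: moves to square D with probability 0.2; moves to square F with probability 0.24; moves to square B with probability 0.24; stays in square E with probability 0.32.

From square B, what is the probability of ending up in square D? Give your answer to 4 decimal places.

Let h(s) be the probability of absorption at square D starting from transient state s. Then h(square D) = 1 and h(square F) = 0. By first-step analysis:
h(square B) = 0.24·h(square B) + 0.28·0 + 0.24·1 + 0.24·h(square E)
h(square E) = 0.24·h(square B) + 0.24·0 + 0.2·1 + 0.32·h(square E)
Solving: h(square B) = 0.4599, h(square E) = 0.4564.
Starting from square B, the probability is 0.4599.

0.4599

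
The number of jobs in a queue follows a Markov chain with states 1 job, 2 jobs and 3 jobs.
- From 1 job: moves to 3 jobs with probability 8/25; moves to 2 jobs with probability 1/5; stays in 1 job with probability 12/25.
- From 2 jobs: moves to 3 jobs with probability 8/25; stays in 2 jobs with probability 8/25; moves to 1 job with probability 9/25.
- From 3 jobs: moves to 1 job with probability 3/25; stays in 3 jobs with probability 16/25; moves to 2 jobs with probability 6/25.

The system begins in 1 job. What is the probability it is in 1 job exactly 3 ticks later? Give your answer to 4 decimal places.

0.2995

Propagate the distribution vector 3 ticks from 1 job.
After 0 ticks: (1.0000, 0.0000, 0.0000)
After 1 tick: (0.4800, 0.2000, 0.3200)
After 2 ticks: (0.3408, 0.2368, 0.4224)
After 3 ticks: (0.2995, 0.2453, 0.4552)
P(in 1 job after 3 ticks) = 0.2995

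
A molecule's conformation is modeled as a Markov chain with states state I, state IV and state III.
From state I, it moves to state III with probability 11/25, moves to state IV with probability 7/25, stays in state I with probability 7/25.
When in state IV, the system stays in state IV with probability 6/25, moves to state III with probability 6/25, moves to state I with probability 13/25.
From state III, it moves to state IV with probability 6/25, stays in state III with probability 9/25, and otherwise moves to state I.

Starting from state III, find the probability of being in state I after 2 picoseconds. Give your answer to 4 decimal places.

Sum over the intermediate state after 1 picosecond:
P = P(state III→state I)·P(state I→state I) + P(state III→state IV)·P(state IV→state I) + P(state III→state III)·P(state III→state I)
  = 0.4×0.28 + 0.24×0.52 + 0.36×0.4
  = 0.1120 + 0.1248 + 0.1440 = 0.3808

0.3808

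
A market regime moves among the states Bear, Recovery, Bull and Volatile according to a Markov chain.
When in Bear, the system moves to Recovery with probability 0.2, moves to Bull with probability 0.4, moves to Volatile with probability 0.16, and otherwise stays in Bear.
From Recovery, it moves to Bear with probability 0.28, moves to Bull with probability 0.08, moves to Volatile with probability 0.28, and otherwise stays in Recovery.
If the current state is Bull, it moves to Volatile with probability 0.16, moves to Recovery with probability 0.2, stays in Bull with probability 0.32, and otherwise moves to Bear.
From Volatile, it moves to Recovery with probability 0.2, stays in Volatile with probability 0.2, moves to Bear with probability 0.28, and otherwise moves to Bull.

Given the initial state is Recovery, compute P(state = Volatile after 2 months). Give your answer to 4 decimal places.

0.2144

Propagate the distribution vector 2 months from Recovery.
After 0 months: (0.0000, 1.0000, 0.0000, 0.0000)
After 1 month: (0.2800, 0.3600, 0.0800, 0.2800)
After 2 months: (0.2720, 0.2576, 0.2560, 0.2144)
P(in Volatile after 2 months) = 0.2144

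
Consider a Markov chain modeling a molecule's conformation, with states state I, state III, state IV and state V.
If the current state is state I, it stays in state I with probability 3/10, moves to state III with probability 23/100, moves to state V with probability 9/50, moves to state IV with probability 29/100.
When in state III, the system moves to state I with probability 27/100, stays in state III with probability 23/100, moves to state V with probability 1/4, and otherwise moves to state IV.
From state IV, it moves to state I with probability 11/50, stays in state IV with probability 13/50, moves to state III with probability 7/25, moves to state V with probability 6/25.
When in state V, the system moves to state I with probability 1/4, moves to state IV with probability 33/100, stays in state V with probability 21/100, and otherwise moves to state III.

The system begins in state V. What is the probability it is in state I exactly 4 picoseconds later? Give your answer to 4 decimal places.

0.2593

Propagate the distribution vector 4 picoseconds from state V.
After 0 picoseconds: (0.0000, 0.0000, 0.0000, 1.0000)
After 1 picosecond: (0.2500, 0.2100, 0.3300, 0.2100)
After 2 picoseconds: (0.2568, 0.2423, 0.2801, 0.2208)
After 3 picoseconds: (0.2593, 0.2396, 0.2807, 0.2204)
After 4 picoseconds: (0.2593, 0.2396, 0.2808, 0.2202)
P(in state I after 4 picoseconds) = 0.2593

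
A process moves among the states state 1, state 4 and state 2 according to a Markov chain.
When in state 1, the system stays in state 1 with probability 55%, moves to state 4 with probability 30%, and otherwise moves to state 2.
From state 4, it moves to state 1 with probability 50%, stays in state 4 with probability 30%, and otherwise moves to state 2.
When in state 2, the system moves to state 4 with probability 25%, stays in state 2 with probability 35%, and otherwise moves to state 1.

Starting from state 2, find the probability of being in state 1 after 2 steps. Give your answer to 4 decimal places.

Sum over the intermediate state after 1 step:
P = P(state 2→state 1)·P(state 1→state 1) + P(state 2→state 4)·P(state 4→state 1) + P(state 2→state 2)·P(state 2→state 1)
  = 0.4×0.55 + 0.25×0.5 + 0.35×0.4
  = 0.2200 + 0.1250 + 0.1400 = 0.4850

0.4850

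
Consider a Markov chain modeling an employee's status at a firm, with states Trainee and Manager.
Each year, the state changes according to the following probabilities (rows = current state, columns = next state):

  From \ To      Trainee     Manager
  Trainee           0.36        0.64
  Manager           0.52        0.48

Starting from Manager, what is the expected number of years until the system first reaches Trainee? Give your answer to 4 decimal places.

Let t(s) be the expected number of years to first reach Trainee from state s, with t(Trainee) = 0. Conditioning on the first year:
t(Manager) = 1 + 0.48·t(Manager)
Solving: t(Manager) = 1.9231.
Expected years from Manager to Trainee: 1.9231.

1.9231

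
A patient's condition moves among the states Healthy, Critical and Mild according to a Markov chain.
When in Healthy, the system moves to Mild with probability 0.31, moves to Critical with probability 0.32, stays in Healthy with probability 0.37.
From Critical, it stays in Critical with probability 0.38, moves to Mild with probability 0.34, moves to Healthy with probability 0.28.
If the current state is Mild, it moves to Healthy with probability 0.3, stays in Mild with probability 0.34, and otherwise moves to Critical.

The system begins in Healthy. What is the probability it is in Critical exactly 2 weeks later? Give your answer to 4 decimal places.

0.3516

Sum over the intermediate state after 1 week:
P = P(Healthy→Healthy)·P(Healthy→Critical) + P(Healthy→Critical)·P(Critical→Critical) + P(Healthy→Mild)·P(Mild→Critical)
  = 0.37×0.32 + 0.32×0.38 + 0.31×0.36
  = 0.1184 + 0.1216 + 0.1116 = 0.3516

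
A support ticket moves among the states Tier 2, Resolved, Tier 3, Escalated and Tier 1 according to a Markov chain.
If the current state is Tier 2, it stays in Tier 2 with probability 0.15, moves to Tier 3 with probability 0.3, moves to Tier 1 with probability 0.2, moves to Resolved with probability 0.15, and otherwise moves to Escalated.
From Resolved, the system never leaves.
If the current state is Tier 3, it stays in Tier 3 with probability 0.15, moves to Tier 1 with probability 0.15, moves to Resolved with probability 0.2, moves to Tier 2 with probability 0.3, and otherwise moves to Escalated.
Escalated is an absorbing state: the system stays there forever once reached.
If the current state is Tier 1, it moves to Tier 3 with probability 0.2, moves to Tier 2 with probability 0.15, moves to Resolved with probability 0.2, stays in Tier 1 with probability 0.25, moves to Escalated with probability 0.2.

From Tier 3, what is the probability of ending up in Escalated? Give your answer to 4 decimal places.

Let h(s) be the probability of absorption at Escalated starting from transient state s. Then h(Escalated) = 1 and h(Resolved) = 0. By first-step analysis:
h(Tier 2) = 0.15·h(Tier 2) + 0.15·0 + 0.3·h(Tier 3) + 0.2·1 + 0.2·h(Tier 1)
h(Tier 3) = 0.3·h(Tier 2) + 0.2·0 + 0.15·h(Tier 3) + 0.2·1 + 0.15·h(Tier 1)
h(Tier 1) = 0.15·h(Tier 2) + 0.2·0 + 0.2·h(Tier 3) + 0.2·1 + 0.25·h(Tier 1)
Solving: h(Tier 2) = 0.5375, h(Tier 3) = 0.5153, h(Tier 1) = 0.5116.
Starting from Tier 3, the probability is 0.5153.

0.5153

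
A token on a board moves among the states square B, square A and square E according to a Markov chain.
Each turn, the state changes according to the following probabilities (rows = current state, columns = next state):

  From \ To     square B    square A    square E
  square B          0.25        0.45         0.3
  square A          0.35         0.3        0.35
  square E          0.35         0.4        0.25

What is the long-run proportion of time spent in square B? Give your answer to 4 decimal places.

0.3182

Let the stationary distribution be π with π = πP and π_1 + π_2 + π_3 = 1.
π_1 = 0.25·π_1 + 0.35·π_2 + 0.35·π_3
π_2 = 0.45·π_1 + 0.3·π_2 + 0.4·π_3
Solving with the normalization constraint gives π = (0.3182, 0.3781, 0.3037).
So the stationary probability of square B is 0.3182.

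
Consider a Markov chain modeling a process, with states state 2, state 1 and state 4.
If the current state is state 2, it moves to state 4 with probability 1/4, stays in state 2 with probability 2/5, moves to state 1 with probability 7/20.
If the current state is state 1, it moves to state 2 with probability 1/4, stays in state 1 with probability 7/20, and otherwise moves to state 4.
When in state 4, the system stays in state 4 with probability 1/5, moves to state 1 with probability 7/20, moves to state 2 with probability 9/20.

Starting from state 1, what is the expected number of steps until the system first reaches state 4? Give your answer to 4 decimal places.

2.8099

Let t(s) be the expected number of steps to first reach state 4 from state s, with t(state 4) = 0. Conditioning on the first step:
t(state 2) = 1 + 0.4·t(state 2) + 0.35·t(state 1)
t(state 1) = 1 + 0.25·t(state 2) + 0.35·t(state 1)
Solving: t(state 2) = 3.3058, t(state 1) = 2.8099.
Expected steps from state 1 to state 4: 2.8099.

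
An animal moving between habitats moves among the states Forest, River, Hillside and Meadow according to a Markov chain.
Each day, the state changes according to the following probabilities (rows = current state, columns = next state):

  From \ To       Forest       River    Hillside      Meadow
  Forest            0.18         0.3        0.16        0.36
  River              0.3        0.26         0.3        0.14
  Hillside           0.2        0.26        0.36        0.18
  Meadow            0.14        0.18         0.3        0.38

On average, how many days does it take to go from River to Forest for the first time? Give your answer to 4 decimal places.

4.2387

Let t(s) be the expected number of days to first reach Forest from state s, with t(Forest) = 0. Conditioning on the first day:
t(River) = 1 + 0.26·t(River) + 0.3·t(Hillside) + 0.14·t(Meadow)
t(Hillside) = 1 + 0.26·t(River) + 0.36·t(Hillside) + 0.18·t(Meadow)
t(Meadow) = 1 + 0.18·t(River) + 0.3·t(Hillside) + 0.38·t(Meadow)
Solving: t(River) = 4.2387, t(Hillside) = 4.7275, t(Meadow) = 5.1310.
Expected days from River to Forest: 4.2387.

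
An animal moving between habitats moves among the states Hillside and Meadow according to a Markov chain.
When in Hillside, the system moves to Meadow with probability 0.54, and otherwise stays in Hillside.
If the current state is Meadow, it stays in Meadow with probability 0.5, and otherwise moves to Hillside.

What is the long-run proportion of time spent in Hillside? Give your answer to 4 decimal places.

Let the stationary distribution be π with π = πP and π_1 + π_2 = 1.
π_1 = 0.46·π_1 + 0.5·π_2
Solving with the normalization constraint gives π = (0.4808, 0.5192).
So the stationary probability of Hillside is 0.4808.

0.4808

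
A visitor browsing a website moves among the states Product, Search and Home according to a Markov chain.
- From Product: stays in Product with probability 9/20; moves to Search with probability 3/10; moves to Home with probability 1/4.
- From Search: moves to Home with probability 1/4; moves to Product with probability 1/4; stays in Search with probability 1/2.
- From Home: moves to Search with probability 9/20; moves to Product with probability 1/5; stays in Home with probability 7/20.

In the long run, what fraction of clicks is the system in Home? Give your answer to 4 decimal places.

Let the stationary distribution be π with π = πP and π_1 + π_2 + π_3 = 1.
π_1 = 0.45·π_1 + 0.25·π_2 + 0.2·π_3
π_2 = 0.3·π_1 + 0.5·π_2 + 0.45·π_3
Solving with the normalization constraint gives π = (0.2951, 0.4271, 0.2778).
So the stationary probability of Home is 0.2778.

0.2778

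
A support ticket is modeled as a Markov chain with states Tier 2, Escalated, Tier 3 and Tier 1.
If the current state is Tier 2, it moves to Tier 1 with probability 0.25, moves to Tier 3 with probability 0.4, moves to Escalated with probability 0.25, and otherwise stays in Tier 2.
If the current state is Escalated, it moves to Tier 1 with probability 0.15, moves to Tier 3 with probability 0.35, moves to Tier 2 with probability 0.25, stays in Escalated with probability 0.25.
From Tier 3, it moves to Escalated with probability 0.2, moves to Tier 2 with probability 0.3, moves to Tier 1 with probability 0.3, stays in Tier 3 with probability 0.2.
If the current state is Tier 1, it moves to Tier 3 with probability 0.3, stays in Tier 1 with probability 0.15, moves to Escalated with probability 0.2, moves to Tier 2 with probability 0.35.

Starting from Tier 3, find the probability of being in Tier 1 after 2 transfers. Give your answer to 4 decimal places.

0.2100

Propagate the distribution vector 2 transfers from Tier 3.
After 0 transfers: (0.0000, 0.0000, 1.0000, 0.0000)
After 1 transfer: (0.3000, 0.2000, 0.2000, 0.3000)
After 2 transfers: (0.2450, 0.2250, 0.3200, 0.2100)
P(in Tier 1 after 2 transfers) = 0.2100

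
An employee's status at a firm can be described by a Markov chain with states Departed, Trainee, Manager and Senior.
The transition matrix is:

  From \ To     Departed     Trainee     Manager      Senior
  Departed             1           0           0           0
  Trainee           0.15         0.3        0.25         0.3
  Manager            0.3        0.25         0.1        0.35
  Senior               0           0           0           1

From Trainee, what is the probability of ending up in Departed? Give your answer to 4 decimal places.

Let h(s) be the probability of absorption at Departed starting from transient state s. Then h(Departed) = 1 and h(Senior) = 0. By first-step analysis:
h(Trainee) = 0.15·1 + 0.3·h(Trainee) + 0.25·h(Manager) + 0.3·0
h(Manager) = 0.3·1 + 0.25·h(Trainee) + 0.1·h(Manager) + 0.35·0
Solving: h(Trainee) = 0.3700, h(Manager) = 0.4361.
Starting from Trainee, the probability is 0.3700.

0.3700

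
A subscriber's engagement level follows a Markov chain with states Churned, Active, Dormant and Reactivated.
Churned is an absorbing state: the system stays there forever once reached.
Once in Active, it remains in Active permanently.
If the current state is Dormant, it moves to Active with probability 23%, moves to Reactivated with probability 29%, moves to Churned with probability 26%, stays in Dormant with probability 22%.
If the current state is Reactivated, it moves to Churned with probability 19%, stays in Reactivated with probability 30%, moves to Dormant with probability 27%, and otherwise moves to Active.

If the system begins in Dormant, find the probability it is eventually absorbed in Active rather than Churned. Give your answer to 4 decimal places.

0.4931

Let h(s) be the probability of absorption at Active starting from transient state s. Then h(Active) = 1 and h(Churned) = 0. By first-step analysis:
h(Dormant) = 0.26·0 + 0.23·1 + 0.22·h(Dormant) + 0.29·h(Reactivated)
h(Reactivated) = 0.19·0 + 0.24·1 + 0.27·h(Dormant) + 0.3·h(Reactivated)
Solving: h(Dormant) = 0.4931, h(Reactivated) = 0.5330.
Starting from Dormant, the probability is 0.4931.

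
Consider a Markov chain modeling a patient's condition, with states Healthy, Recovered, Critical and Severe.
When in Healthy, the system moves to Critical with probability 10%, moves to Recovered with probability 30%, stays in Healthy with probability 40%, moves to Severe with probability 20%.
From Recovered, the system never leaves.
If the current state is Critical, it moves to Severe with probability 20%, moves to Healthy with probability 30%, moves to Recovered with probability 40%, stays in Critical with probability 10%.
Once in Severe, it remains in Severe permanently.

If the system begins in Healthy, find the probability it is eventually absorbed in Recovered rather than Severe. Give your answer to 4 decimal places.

Let h(s) be the probability of absorption at Recovered starting from transient state s. Then h(Recovered) = 1 and h(Severe) = 0. By first-step analysis:
h(Healthy) = 0.4·h(Healthy) + 0.3·1 + 0.1·h(Critical) + 0.2·0
h(Critical) = 0.3·h(Healthy) + 0.4·1 + 0.1·h(Critical) + 0.2·0
Solving: h(Healthy) = 0.6078, h(Critical) = 0.6471.
Starting from Healthy, the probability is 0.6078.

0.6078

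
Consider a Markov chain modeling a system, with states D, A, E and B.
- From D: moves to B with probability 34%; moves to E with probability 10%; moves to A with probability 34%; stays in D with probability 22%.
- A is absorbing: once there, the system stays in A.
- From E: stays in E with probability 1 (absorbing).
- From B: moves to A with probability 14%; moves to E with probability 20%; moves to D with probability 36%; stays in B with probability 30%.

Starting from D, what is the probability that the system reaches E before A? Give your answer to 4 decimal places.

0.3258

Let h(s) be the probability of absorption at E starting from transient state s. Then h(E) = 1 and h(A) = 0. By first-step analysis:
h(D) = 0.22·h(D) + 0.34·0 + 0.1·1 + 0.34·h(B)
h(B) = 0.36·h(D) + 0.14·0 + 0.2·1 + 0.3·h(B)
Solving: h(D) = 0.3258, h(B) = 0.4533.
Starting from D, the probability is 0.3258.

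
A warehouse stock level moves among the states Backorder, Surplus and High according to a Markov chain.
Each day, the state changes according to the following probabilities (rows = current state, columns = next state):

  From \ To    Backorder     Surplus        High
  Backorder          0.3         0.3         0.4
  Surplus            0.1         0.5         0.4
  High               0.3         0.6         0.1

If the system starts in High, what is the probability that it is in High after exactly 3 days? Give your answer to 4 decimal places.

Propagate the distribution vector 3 days from High.
After 0 days: (0.0000, 0.0000, 1.0000)
After 1 day: (0.3000, 0.6000, 0.1000)
After 2 days: (0.1800, 0.4500, 0.3700)
After 3 days: (0.2100, 0.5010, 0.2890)
P(in High after 3 days) = 0.2890

0.2890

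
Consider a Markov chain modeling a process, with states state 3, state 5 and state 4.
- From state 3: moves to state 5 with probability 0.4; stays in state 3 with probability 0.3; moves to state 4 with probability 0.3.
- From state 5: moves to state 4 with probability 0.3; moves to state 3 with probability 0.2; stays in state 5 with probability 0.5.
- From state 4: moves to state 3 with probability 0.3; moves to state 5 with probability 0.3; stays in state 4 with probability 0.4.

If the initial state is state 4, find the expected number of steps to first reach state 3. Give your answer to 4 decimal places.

Let t(s) be the expected number of steps to first reach state 3 from state s, with t(state 3) = 0. Conditioning on the first step:
t(state 5) = 1 + 0.5·t(state 5) + 0.3·t(state 4)
t(state 4) = 1 + 0.3·t(state 5) + 0.4·t(state 4)
Solving: t(state 5) = 4.2857, t(state 4) = 3.8095.
Expected steps from state 4 to state 3: 3.8095.

3.8095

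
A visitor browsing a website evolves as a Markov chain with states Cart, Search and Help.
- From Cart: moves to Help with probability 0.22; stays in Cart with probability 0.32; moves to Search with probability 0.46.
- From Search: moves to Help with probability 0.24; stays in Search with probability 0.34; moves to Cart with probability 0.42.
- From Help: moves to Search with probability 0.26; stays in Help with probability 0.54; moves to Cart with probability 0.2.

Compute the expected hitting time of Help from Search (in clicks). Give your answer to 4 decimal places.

4.3036

Let t(s) be the expected number of clicks to first reach Help from state s, with t(Help) = 0. Conditioning on the first click:
t(Cart) = 1 + 0.32·t(Cart) + 0.46·t(Search)
t(Search) = 1 + 0.42·t(Cart) + 0.34·t(Search)
Solving: t(Cart) = 4.3818, t(Search) = 4.3036.
Expected clicks from Search to Help: 4.3036.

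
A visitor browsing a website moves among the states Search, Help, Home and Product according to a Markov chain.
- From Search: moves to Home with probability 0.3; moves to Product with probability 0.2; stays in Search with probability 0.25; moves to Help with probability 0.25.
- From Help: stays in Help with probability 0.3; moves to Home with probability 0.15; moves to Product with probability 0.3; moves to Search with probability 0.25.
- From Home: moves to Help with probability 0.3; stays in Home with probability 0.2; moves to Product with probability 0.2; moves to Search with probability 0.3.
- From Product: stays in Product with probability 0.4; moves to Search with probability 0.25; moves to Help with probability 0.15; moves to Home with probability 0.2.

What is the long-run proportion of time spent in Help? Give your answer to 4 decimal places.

0.2449

Let the stationary distribution be π with π = πP and π_1 + π_2 + π_3 + π_4 = 1.
π_1 = 0.25·π_1 + 0.25·π_2 + 0.3·π_3 + 0.25·π_4
π_2 = 0.25·π_1 + 0.3·π_2 + 0.3·π_3 + 0.15·π_4
π_3 = 0.3·π_1 + 0.15·π_2 + 0.2·π_3 + 0.2·π_4
Solving with the normalization constraint gives π = (0.2607, 0.2449, 0.2138, 0.2806).
So the stationary probability of Help is 0.2449.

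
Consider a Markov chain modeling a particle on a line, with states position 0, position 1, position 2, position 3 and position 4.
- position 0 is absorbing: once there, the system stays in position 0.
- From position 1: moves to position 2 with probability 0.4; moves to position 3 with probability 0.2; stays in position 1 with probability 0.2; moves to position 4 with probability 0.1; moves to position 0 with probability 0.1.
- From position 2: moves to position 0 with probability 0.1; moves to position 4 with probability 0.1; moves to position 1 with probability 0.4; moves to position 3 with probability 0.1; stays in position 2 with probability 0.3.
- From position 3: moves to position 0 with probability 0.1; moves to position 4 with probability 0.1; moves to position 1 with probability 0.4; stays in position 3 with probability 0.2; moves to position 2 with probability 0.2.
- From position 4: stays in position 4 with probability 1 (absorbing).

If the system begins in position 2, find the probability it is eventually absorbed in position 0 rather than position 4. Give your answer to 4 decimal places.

Let h(s) be the probability of absorption at position 0 starting from transient state s. Then h(position 0) = 1 and h(position 4) = 0. By first-step analysis:
h(position 1) = 0.1·1 + 0.2·h(position 1) + 0.4·h(position 2) + 0.2·h(position 3) + 0.1·0
h(position 2) = 0.1·1 + 0.4·h(position 1) + 0.3·h(position 2) + 0.1·h(position 3) + 0.1·0
h(position 3) = 0.1·1 + 0.4·h(position 1) + 0.2·h(position 2) + 0.2·h(position 3) + 0.1·0
Solving: h(position 1) = 0.5000, h(position 2) = 0.5000, h(position 3) = 0.5000.
Starting from position 2, the probability is 0.5000.

0.5000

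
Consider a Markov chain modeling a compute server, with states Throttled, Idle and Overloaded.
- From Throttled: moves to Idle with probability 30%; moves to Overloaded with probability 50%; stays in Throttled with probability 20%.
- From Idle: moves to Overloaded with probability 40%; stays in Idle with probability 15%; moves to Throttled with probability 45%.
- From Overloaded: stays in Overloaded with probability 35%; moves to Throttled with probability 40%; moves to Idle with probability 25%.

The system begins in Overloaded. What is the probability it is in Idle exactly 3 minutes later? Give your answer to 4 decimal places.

0.2421

Propagate the distribution vector 3 minutes from Overloaded.
After 0 minutes: (0.0000, 0.0000, 1.0000)
After 1 minute: (0.4000, 0.2500, 0.3500)
After 2 minutes: (0.3325, 0.2450, 0.4225)
After 3 minutes: (0.3458, 0.2421, 0.4121)
P(in Idle after 3 minutes) = 0.2421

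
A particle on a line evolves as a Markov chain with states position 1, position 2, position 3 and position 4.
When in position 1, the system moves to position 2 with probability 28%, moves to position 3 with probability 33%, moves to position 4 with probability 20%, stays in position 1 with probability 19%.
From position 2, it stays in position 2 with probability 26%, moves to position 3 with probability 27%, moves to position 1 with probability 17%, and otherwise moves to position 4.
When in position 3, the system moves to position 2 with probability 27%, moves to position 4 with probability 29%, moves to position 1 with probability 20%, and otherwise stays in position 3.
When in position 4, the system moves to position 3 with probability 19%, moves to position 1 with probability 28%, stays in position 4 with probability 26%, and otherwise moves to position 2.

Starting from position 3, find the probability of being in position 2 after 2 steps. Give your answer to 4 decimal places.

Propagate the distribution vector 2 steps from position 3.
After 0 steps: (0.0000, 0.0000, 1.0000, 0.0000)
After 1 step: (0.2000, 0.2700, 0.2400, 0.2900)
After 2 steps: (0.2131, 0.2693, 0.2516, 0.2660)
P(in position 2 after 2 steps) = 0.2693

0.2693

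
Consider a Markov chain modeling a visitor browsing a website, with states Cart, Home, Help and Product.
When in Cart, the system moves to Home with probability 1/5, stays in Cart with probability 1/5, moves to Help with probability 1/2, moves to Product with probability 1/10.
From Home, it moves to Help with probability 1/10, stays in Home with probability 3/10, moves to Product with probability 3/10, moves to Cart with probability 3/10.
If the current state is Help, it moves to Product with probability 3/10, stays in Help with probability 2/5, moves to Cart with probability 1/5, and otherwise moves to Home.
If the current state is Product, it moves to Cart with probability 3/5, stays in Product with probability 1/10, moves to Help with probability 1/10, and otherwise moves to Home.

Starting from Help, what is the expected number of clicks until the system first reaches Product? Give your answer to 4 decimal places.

Let t(s) be the expected number of clicks to first reach Product from state s, with t(Product) = 0. Conditioning on the first click:
t(Cart) = 1 + 0.2·t(Cart) + 0.2·t(Home) + 0.5·t(Help)
t(Home) = 1 + 0.3·t(Cart) + 0.3·t(Home) + 0.1·t(Help)
t(Help) = 1 + 0.2·t(Cart) + 0.1·t(Home) + 0.4·t(Help)
Solving: t(Cart) = 4.6798, t(Home) = 3.9901, t(Help) = 3.8916.
Expected clicks from Help to Product: 3.8916.

3.8916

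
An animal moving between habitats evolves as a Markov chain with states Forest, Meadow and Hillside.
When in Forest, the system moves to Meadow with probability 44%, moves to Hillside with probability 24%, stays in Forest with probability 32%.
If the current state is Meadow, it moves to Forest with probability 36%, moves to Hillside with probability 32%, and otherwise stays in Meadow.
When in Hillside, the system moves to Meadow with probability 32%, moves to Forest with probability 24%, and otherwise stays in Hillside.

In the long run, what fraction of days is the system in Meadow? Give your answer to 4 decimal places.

0.3569

Let the stationary distribution be π with π = πP and π_1 + π_2 + π_3 = 1.
π_1 = 0.32·π_1 + 0.36·π_2 + 0.24·π_3
π_2 = 0.44·π_1 + 0.32·π_2 + 0.32·π_3
Solving with the normalization constraint gives π = (0.3074, 0.3569, 0.3357).
So the stationary probability of Meadow is 0.3569.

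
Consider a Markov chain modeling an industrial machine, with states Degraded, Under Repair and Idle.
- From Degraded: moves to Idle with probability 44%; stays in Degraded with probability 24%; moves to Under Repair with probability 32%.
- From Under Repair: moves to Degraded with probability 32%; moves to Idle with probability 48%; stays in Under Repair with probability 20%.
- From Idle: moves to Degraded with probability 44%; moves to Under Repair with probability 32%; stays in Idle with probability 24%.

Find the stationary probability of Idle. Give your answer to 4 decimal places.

Let the stationary distribution be π with π = πP and π_1 + π_2 + π_3 = 1.
π_1 = 0.24·π_1 + 0.32·π_2 + 0.44·π_3
π_2 = 0.32·π_1 + 0.2·π_2 + 0.32·π_3
Solving with the normalization constraint gives π = (0.3381, 0.2857, 0.3762).
So the stationary probability of Idle is 0.3762.

0.3762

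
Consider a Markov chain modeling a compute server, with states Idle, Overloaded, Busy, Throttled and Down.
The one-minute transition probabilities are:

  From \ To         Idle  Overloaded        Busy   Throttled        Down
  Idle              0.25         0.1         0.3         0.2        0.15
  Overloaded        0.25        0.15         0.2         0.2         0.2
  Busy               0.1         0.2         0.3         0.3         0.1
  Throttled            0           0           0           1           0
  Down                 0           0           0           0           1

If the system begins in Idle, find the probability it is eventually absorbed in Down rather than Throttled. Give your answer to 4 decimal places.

Let h(s) be the probability of absorption at Down starting from transient state s. Then h(Down) = 1 and h(Throttled) = 0. By first-step analysis:
h(Idle) = 0.25·h(Idle) + 0.1·h(Overloaded) + 0.3·h(Busy) + 0.2·0 + 0.15·1
h(Overloaded) = 0.25·h(Idle) + 0.15·h(Overloaded) + 0.2·h(Busy) + 0.2·0 + 0.2·1
h(Busy) = 0.1·h(Idle) + 0.2·h(Overloaded) + 0.3·h(Busy) + 0.3·0 + 0.1·1
Solving: h(Idle) = 0.3839, h(Overloaded) = 0.4232, h(Busy) = 0.3186.
Starting from Idle, the probability is 0.3839.

0.3839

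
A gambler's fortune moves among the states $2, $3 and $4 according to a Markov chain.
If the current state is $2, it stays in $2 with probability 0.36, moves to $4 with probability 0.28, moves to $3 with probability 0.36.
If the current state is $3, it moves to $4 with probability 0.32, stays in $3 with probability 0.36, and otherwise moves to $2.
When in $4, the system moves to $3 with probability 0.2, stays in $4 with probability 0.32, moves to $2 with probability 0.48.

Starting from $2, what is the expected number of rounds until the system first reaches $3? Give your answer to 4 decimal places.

Let t(s) be the expected number of rounds to first reach $3 from state s, with t($3) = 0. Conditioning on the first round:
t($2) = 1 + 0.36·t($2) + 0.28·t($4)
t($4) = 1 + 0.48·t($2) + 0.32·t($4)
Solving: t($2) = 3.1915, t($4) = 3.7234.
Expected rounds from $2 to $3: 3.1915.

3.1915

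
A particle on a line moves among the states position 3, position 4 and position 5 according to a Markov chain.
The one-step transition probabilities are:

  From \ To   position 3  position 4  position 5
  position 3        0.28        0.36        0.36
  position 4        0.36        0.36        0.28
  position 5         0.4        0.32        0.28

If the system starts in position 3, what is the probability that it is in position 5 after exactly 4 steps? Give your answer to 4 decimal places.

Propagate the distribution vector 4 steps from position 3.
After 0 steps: (1.0000, 0.0000, 0.0000)
After 1 step: (0.2800, 0.3600, 0.3600)
After 2 steps: (0.3520, 0.3456, 0.3024)
After 3 steps: (0.3439, 0.3479, 0.3082)
After 4 steps: (0.3448, 0.3477, 0.3075)
P(in position 5 after 4 steps) = 0.3075

0.3075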